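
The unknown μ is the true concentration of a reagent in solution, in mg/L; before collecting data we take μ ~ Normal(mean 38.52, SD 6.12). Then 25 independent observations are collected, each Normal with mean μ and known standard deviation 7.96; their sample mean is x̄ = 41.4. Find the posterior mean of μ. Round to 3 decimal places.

Prior precision 1/τ₀² = 1/6.12² = 0.0266991; data precision n/σ² = 25/7.96² = 0.394561.
Posterior precision = 0.0266991 + 0.394561 = 0.421260.
Posterior mean = (0.0266991·38.52 + 0.394561·41.4) / 0.421260 = 41.217.

Posterior mean ≈ 41.217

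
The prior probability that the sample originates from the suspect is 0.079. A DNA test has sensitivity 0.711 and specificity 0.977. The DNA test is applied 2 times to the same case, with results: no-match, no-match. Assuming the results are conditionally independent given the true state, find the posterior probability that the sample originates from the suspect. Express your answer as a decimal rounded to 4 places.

With H the event that the sample originates from the suspect, the joint likelihood of the observed sequence is P(data|H) = 0.289·0.289 = 0.083521 and P(data|¬H) = 0.977·0.977 = 0.95453.
Bayes: P(H|data) = 0.079·0.083521 / (0.079·0.083521 + 0.921·0.95453) = 0.0065982/0.88572 = 0.0074.

Posterior P(H) ≈ 0.0074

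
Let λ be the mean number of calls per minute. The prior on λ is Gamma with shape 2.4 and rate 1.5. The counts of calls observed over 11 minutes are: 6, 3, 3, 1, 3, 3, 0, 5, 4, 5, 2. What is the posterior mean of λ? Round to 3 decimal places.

Total count ∑xᵢ = 35 over n = 11 minutes.
Gamma is conjugate to the Poisson likelihood: posterior is Gamma(shape = 2.4+35 = 37.4, rate = 1.5+11 = 12.5).
E[λ | data] = 37.4/12.5 = 2.992.

Posterior mean ≈ 2.992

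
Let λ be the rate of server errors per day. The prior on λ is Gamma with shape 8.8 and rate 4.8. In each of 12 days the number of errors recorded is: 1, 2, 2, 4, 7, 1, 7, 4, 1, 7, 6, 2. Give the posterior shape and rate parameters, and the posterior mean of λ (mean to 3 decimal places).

Posterior: Gamma(shape=52.8, rate=16.8); mean ≈ 3.143

The Poisson likelihood adds the total count to the shape and the number of exposure periods to the rate. Here ∑xᵢ = 44 and n = 12, so shape 8.8→52.8 and rate 4.8→16.8.
Posterior mean = shape/rate = 52.8/16.8 = 3.143.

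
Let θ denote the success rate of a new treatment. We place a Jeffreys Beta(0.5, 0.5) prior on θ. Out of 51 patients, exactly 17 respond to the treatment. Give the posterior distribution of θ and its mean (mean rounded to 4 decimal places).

Observing 17 successes and 34 failures updates Beta(0.5, 0.5) by adding the success and failure counts to the two shape parameters: α = 0.5+17 = 17.5, β = 0.5+34 = 34.5.
E[θ | data] = 17.5/(17.5+34.5) = 0.3365.

Posterior: Beta(17.5, 34.5); mean ≈ 0.3365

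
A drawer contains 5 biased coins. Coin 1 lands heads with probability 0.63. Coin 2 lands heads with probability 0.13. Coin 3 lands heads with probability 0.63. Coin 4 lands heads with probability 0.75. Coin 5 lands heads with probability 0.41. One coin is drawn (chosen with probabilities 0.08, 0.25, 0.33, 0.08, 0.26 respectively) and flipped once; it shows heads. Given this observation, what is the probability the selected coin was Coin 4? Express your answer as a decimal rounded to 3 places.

P(heads|C1) = 0.63; P(heads|C2) = 0.13; P(heads|C3) = 0.63; P(heads|C4) = 0.75; P(heads|C5) = 0.41.
Prior × likelihood for each source: 0.08·0.63=0.05040, 0.25·0.13=0.03250, 0.33·0.63=0.2079, 0.08·0.75=0.06000, 0.26·0.41=0.1066. Summing gives P(heads) = 0.45740.
P(Coin 4 | heads) = 0.06000 / 0.45740 = 0.131.

Posterior probability ≈ 0.131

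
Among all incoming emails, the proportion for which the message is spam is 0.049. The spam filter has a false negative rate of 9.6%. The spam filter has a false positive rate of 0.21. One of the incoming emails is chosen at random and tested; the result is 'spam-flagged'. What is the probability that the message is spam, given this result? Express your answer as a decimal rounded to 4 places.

Write H for 'the message is spam'. Prior odds H:¬H = 0.049/0.951 = 0.051525. For the 'spam-flagged' outcome, the likelihood ratio is 0.904/0.21 = 4.3048.
Posterior odds = 0.051525 × 4.3048 = 0.22180, so P(H|E) = 0.22180/(1+0.22180) = 0.1815.

P(H | E) ≈ 0.1815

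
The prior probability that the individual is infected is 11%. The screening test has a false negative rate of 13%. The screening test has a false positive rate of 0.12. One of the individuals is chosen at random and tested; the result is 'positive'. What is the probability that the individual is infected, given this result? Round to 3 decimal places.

P(H | E) ≈ 0.473

Let H be the event that the individual is infected. P(H) = 0.11, so P(¬H) = 0.89. With E the 'positive' result, P(E|H) = 0.87 and P(E|¬H) = 0.12.
P(E) = 0.87·0.11 + 0.12·0.89 = 0.095700 + 0.10680 = 0.20250.
By Bayes' theorem, P(H|E) = 0.095700 / 0.20250 = 0.473.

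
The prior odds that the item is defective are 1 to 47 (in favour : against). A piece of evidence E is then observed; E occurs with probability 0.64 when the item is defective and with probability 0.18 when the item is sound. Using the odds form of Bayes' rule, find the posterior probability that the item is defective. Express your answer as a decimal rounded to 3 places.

Prior odds = 1/47 = 0.021277.
Likelihood ratio for E = 0.64/0.18 = 3.5556.
Posterior odds = prior odds × LR = 0.075650.
Posterior probability = odds/(1+odds) = 0.075650/1.0757 = 0.070.

Posterior probability ≈ 0.070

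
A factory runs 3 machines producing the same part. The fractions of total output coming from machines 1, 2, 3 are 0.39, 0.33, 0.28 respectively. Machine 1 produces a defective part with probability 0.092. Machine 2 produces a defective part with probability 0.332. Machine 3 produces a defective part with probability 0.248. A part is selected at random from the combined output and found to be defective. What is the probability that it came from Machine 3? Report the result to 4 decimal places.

P(defective|M1) = 0.092; P(defective|M2) = 0.332; P(defective|M3) = 0.248.
Prior × likelihood for each source: 0.39·0.092=0.03588, 0.33·0.332=0.1096, 0.28·0.248=0.06944. Summing gives P(defective) = 0.21488.
P(Machine 3 | defective) = 0.06944 / 0.21488 = 0.3232.

Posterior probability ≈ 0.3232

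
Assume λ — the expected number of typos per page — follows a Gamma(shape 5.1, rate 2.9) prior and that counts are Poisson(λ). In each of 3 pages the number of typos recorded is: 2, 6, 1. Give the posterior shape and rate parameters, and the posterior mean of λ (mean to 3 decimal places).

Total count ∑xᵢ = 9 over n = 3 pages.
Gamma is conjugate to the Poisson likelihood: posterior is Gamma(shape = 5.1+9 = 14.1, rate = 2.9+3 = 5.9).
Posterior mean = shape/rate = 14.1/5.9 = 2.390.

Posterior: Gamma(shape=14.1, rate=5.9); mean ≈ 2.390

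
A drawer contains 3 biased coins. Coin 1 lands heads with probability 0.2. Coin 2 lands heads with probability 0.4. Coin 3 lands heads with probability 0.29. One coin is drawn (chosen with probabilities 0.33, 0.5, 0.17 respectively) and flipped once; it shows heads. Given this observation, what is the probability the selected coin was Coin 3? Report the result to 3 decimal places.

Tabulate prior·likelihood by source: [1] prior 0.33, lik 0.2, product 0.06600; [2] prior 0.5, lik 0.4, product 0.2000; [3] prior 0.17, lik 0.29, product 0.04930.
Normalizing constant = 0.31530; the posterior for Coin 3 is its product over the sum, 0.04930/0.31530 = 0.156.

Posterior probability ≈ 0.156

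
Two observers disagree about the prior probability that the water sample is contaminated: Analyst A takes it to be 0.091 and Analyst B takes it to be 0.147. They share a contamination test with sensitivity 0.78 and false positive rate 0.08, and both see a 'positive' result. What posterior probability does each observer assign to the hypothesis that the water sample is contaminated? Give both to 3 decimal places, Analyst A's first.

P('+'|H) = 0.78, P('+'|¬H) = 0.08.
Analyst A: numerator 0.78·0.091 = 0.070980; evidence = 0.070980+0.08·0.909 = 0.14370; posterior = 0.494.
Analyst B: numerator 0.78·0.147 = 0.11466; evidence = 0.11466+0.08·0.853 = 0.18290; posterior = 0.627.

Analyst A: 0.494; Analyst B: 0.627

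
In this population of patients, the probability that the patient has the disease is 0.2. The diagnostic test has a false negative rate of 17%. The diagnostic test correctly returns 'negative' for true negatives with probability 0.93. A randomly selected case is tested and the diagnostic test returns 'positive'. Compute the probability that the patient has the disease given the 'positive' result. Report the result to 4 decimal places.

Write H for 'the patient has the disease'. Prior odds H:¬H = 0.2/0.8 = 0.25000. For the 'positive' outcome, the likelihood ratio is 0.83/0.07 = 11.857.
Posterior odds = 0.25000 × 11.857 = 2.9643, so P(H|E) = 2.9643/(1+2.9643) = 0.7477.

P(H | E) ≈ 0.7477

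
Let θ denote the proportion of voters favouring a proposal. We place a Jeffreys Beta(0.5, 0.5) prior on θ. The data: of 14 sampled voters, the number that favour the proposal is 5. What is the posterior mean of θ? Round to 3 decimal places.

Posterior mean ≈ 0.367

Observing 5 successes and 9 failures updates Beta(0.5, 0.5) by adding the success and failure counts to the two shape parameters: α = 0.5+5 = 5.5, β = 0.5+9 = 9.5.
E[θ | data] = 5.5/(5.5+9.5) = 0.367.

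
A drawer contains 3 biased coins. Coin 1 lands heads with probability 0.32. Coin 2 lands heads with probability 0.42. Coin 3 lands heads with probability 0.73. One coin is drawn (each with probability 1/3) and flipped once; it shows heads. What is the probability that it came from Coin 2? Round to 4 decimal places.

P(heads|C1) = 0.32; P(heads|C2) = 0.42; P(heads|C3) = 0.73.
Prior × likelihood for each source: 0.333333·0.32=0.1067, 0.333333·0.42=0.1400, 0.333333·0.73=0.2433. Summing gives P(heads) = 0.49000.
P(Coin 2 | heads) = 0.1400 / 0.49000 = 0.2857.

Posterior probability ≈ 0.2857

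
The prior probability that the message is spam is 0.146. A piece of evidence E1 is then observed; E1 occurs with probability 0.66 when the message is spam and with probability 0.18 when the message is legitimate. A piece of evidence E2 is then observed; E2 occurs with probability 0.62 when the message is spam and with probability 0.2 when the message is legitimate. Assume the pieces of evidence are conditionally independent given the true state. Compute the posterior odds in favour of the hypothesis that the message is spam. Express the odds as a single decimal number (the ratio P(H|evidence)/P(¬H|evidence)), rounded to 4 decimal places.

Prior odds = 0.146/(1−0.146) = 0.17096. In log-odds, ln(0.17096) = -1.7663.
Add log likelihood ratios: ln(3.6667) + ln(3.1000) = 2.4307.
Posterior log-odds = 0.66436, so posterior odds = exp(0.66436) = 1.9432.

Posterior odds ≈ 1.9432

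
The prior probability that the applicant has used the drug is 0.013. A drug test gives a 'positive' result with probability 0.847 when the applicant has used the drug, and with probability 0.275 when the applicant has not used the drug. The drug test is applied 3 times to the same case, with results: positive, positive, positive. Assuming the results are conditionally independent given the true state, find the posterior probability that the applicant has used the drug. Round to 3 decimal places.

Let H be the event that the applicant has used the drug; start with P(H) = 0.013. P('positive'|H) = 0.847, P('positive'|¬H) = 0.275.
Update on result 1 ('positive'): P(H) ← 0.847·0.0130 / (0.847·0.0130 + 0.275·0.9870) = 0.011011/0.28244 = 0.0390.
Update on result 2 ('positive'): P(H) ← 0.847·0.0390 / (0.847·0.0390 + 0.275·0.9610) = 0.033021/0.29730 = 0.1111.
Update on result 3 ('positive'): P(H) ← 0.847·0.1111 / (0.847·0.1111 + 0.275·0.8889) = 0.094076/0.33853 = 0.2779.

Posterior P(H) ≈ 0.278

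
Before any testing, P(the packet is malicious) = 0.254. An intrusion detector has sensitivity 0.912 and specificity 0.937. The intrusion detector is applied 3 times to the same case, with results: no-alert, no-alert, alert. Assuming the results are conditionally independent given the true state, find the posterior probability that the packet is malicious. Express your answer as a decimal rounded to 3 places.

Posterior P(H) ≈ 0.042

With H the event that the packet is malicious, the joint likelihood of the observed sequence is P(data|H) = 0.088·0.088·0.912 = 0.0070625 and P(data|¬H) = 0.937·0.937·0.063 = 0.055312.
Bayes: P(H|data) = 0.254·0.0070625 / (0.254·0.0070625 + 0.746·0.055312) = 0.0017939/0.043057 = 0.0417.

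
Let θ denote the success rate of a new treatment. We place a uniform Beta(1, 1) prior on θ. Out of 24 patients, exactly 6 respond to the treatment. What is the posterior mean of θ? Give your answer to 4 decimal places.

Posterior mean ≈ 0.2692

Observing 6 successes and 18 failures updates Beta(1, 1) by adding the success and failure counts to the two shape parameters: α = 1+6 = 7, β = 1+18 = 19.
Posterior mean = α/(α+β) = 7/26 = 0.2692.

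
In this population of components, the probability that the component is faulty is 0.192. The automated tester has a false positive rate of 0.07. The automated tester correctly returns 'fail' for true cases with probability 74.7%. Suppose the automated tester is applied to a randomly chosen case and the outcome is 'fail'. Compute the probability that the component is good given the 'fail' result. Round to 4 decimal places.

P(¬H | E) ≈ 0.2828

Write H for 'the component is faulty'. Prior odds H:¬H = 0.192/0.808 = 0.23762. For the 'fail' outcome, the likelihood ratio is 0.747/0.07 = 10.671.
Posterior odds = 0.23762 × 10.671 = 2.5358, so P(H|E) = 2.5358/(1+2.5358) = 0.7172. Then P(¬H|E) = 1 − 0.7172 = 0.2828.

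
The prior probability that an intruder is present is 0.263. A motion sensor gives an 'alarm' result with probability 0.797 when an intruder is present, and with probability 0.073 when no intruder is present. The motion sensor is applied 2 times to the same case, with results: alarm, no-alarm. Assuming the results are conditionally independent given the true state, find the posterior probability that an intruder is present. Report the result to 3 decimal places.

Posterior P(H) ≈ 0.460

With H the event that an intruder is present, the joint likelihood of the observed sequence is P(data|H) = 0.797·0.203 = 0.16179 and P(data|¬H) = 0.073·0.927 = 0.067671.
Bayes: P(H|data) = 0.263·0.16179 / (0.263·0.16179 + 0.737·0.067671) = 0.042551/0.092425 = 0.4604.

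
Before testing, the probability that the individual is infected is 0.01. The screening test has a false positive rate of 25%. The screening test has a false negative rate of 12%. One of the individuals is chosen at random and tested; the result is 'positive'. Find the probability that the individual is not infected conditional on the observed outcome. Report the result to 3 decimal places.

Let H be the event that the individual is infected. P(H) = 0.01, so P(¬H) = 0.99. With E the 'positive' result, P(E|H) = 0.88 and P(E|¬H) = 0.25.
P(E) = 0.88·0.01 + 0.25·0.99 = 0.0088000 + 0.24750 = 0.25630.
By Bayes' theorem, P(H|E) = 0.0088000 / 0.25630 = 0.034. Hence P(¬H|E) = 1 − 0.034 = 0.966.

P(¬H | E) ≈ 0.966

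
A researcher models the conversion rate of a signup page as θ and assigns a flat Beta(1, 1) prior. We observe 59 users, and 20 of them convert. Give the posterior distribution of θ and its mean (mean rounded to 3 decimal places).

Observing 20 successes and 39 failures updates Beta(1, 1) by adding the success and failure counts to the two shape parameters: α = 1+20 = 21, β = 1+39 = 40.
Posterior mean = α/(α+β) = 21/61 = 0.344.

Posterior: Beta(21, 40); mean ≈ 0.344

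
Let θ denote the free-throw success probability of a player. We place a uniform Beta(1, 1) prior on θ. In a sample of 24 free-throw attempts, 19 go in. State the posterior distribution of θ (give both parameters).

Posterior: Beta(20, 6)

Observing 19 successes and 5 failures updates Beta(1, 1) by adding the success and failure counts to the two shape parameters: α = 1+19 = 20, β = 1+5 = 6.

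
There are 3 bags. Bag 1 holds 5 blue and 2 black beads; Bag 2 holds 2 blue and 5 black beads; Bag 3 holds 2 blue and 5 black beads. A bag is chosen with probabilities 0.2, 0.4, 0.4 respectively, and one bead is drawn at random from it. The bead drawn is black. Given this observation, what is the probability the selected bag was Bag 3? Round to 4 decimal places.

Posterior probability ≈ 0.4545

P(black|Bag 1) = 0.2857; P(black|Bag 2) = 0.7143; P(black|Bag 3) = 0.7143.
Prior × likelihood for each source: 0.2·0.2857=0.05714, 0.4·0.7143=0.2857, 0.4·0.7143=0.2857. Summing gives P(black) = 0.62857.
P(Bag 3 | black) = 0.2857 / 0.62857 = 0.4545.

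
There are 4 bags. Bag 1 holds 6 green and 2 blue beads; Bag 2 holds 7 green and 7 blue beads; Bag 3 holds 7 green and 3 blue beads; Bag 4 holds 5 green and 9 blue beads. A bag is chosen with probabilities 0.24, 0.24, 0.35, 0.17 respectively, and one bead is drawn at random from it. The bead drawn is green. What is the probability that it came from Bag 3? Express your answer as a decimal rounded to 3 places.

Posterior probability ≈ 0.404

P(green|Bag 1) = 0.75; P(green|Bag 2) = 0.5; P(green|Bag 3) = 0.7; P(green|Bag 4) = 0.3571.
Prior × likelihood for each source: 0.24·0.75=0.1800, 0.24·0.5=0.1200, 0.35·0.7=0.2450, 0.17·0.3571=0.06071. Summing gives P(green) = 0.60571.
P(Bag 3 | green) = 0.2450 / 0.60571 = 0.404.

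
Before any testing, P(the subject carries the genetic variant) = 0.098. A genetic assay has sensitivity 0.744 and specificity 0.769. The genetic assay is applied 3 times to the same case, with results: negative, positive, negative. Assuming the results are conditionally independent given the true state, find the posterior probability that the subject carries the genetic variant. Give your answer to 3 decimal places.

With H the event that the subject carries the genetic variant, the joint likelihood of the observed sequence is P(data|H) = 0.256·0.744·0.256 = 0.048759 and P(data|¬H) = 0.769·0.231·0.769 = 0.13660.
Bayes: P(H|data) = 0.098·0.048759 / (0.098·0.048759 + 0.902·0.13660) = 0.0047784/0.12800 = 0.0373.

Posterior P(H) ≈ 0.037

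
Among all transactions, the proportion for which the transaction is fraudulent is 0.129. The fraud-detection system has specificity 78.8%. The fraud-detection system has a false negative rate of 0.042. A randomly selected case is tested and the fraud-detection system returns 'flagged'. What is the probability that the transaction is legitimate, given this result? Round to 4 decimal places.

P(¬H | E) ≈ 0.5991

Write H for 'the transaction is fraudulent'. Prior odds H:¬H = 0.129/0.871 = 0.14811. For the 'flagged' outcome, the likelihood ratio is 0.958/0.212 = 4.5189.
Posterior odds = 0.14811 × 4.5189 = 0.66927, so P(H|E) = 0.66927/(1+0.66927) = 0.4009. Then P(¬H|E) = 1 − 0.4009 = 0.5991.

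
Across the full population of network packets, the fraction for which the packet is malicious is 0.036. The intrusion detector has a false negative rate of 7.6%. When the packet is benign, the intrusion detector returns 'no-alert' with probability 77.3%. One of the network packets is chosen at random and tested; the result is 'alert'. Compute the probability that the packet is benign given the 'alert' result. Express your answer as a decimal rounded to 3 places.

P(¬H | E) ≈ 0.868

Let H be the event that the packet is malicious. P(H) = 0.036, so P(¬H) = 0.964. With E the 'alert' result, P(E|H) = 0.924 and P(E|¬H) = 0.227.
P(E) = 0.924·0.036 + 0.227·0.964 = 0.033264 + 0.21883 = 0.25209.
By Bayes' theorem, P(H|E) = 0.033264 / 0.25209 = 0.132. Hence P(¬H|E) = 1 − 0.132 = 0.868.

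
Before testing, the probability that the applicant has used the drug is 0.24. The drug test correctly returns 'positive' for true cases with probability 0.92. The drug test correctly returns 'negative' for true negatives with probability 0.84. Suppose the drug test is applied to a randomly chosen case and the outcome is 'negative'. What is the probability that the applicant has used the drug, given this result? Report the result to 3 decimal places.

Write H for 'the applicant has used the drug'. Prior odds H:¬H = 0.24/0.76 = 0.31579. For the 'negative' outcome, the likelihood ratio is 0.08/0.84 = 0.095238.
Posterior odds = 0.31579 × 0.095238 = 0.030075, so P(H|E) = 0.030075/(1+0.030075) = 0.029.

P(H | E) ≈ 0.029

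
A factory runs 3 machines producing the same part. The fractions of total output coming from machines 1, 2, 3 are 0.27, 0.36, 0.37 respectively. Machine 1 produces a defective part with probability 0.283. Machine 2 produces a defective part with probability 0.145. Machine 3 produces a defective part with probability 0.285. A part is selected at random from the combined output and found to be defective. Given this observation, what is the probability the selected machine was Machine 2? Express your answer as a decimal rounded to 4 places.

P(defective|M1) = 0.283; P(defective|M2) = 0.145; P(defective|M3) = 0.285.
Prior × likelihood for each source: 0.27·0.283=0.07641, 0.36·0.145=0.05220, 0.37·0.285=0.1054. Summing gives P(defective) = 0.23406.
P(Machine 2 | defective) = 0.05220 / 0.23406 = 0.2230.

Posterior probability ≈ 0.2230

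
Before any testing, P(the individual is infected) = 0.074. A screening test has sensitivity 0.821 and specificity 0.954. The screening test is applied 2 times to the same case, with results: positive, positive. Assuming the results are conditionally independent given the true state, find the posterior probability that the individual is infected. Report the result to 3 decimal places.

Posterior P(H) ≈ 0.962

Let H be the event that the individual is infected; start with P(H) = 0.074. P('positive'|H) = 0.821, P('positive'|¬H) = 0.046.
Update on result 1 ('positive'): P(H) ← 0.821·0.0740 / (0.821·0.0740 + 0.046·0.9260) = 0.060754/0.10335 = 0.5878.
Update on result 2 ('positive'): P(H) ← 0.821·0.5878 / (0.821·0.5878 + 0.046·0.4122) = 0.48262/0.50158 = 0.9622.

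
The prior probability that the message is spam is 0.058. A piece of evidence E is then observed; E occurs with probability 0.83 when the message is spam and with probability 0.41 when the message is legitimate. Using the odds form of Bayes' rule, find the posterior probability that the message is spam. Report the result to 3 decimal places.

Posterior probability ≈ 0.111

Prior odds = 0.058/(1−0.058) = 0.061571. In log-odds, ln(0.061571) = -2.7876.
Add log likelihood ratio: ln(2.0244) = 0.70527.
Posterior log-odds = -2.0823, so posterior odds = exp(-2.0823) = 0.12464. Converting, P(H|E) = 0.12464/1.1246 = 0.111.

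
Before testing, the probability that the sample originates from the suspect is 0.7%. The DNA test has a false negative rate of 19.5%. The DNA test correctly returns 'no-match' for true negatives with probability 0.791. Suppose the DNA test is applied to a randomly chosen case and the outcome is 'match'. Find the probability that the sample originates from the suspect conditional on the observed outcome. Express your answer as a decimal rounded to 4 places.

P(H | E) ≈ 0.0264

Write H for 'the sample originates from the suspect'. Prior odds H:¬H = 0.007/0.993 = 0.0070493. For the 'match' outcome, the likelihood ratio is 0.805/0.209 = 3.8517.
Posterior odds = 0.0070493 × 3.8517 = 0.027152, so P(H|E) = 0.027152/(1+0.027152) = 0.0264.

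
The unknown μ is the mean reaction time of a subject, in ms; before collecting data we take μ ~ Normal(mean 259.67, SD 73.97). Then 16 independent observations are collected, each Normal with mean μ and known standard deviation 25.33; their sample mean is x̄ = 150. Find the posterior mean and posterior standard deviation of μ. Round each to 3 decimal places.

Prior precision 1/τ₀² = 1/73.97² = 0.00018276; data precision n/σ² = 16/25.33² = 0.0249373.
Posterior precision = 0.00018276 + 0.0249373 = 0.0251201, giving posterior SD = 1/√0.0251201 = 6.309.
Posterior mean = (0.00018276·259.67 + 0.0249373·150) / 0.0251201 = 150.798.

Posterior mean ≈ 150.798; posterior SD ≈ 6.309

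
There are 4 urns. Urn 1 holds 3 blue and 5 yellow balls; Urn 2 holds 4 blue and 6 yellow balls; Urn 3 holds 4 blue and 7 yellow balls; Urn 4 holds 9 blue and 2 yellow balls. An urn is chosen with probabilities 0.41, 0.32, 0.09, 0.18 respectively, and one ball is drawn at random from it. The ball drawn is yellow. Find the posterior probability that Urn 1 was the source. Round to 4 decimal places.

Posterior probability ≈ 0.4761

Tabulate prior·likelihood by source: [1] prior 0.41, lik 0.625, product 0.2562; [2] prior 0.32, lik 0.6, product 0.1920; [3] prior 0.09, lik 0.6364, product 0.05727; [4] prior 0.18, lik 0.1818, product 0.03273.
Normalizing constant = 0.53825; the posterior for Urn 1 is its product over the sum, 0.2562/0.53825 = 0.4761.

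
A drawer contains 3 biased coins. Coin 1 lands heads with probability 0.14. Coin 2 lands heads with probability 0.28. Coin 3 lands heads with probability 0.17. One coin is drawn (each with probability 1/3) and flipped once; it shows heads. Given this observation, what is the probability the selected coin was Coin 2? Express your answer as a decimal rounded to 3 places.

Posterior probability ≈ 0.475

Tabulate prior·likelihood by source: [1] prior 0.333333, lik 0.14, product 0.04667; [2] prior 0.333333, lik 0.28, product 0.09333; [3] prior 0.333333, lik 0.17, product 0.05667.
Normalizing constant = 0.19667; the posterior for Coin 2 is its product over the sum, 0.09333/0.19667 = 0.475.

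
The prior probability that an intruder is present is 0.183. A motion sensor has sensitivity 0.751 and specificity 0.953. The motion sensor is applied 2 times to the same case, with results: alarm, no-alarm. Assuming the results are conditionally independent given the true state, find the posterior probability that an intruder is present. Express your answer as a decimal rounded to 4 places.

Posterior P(H) ≈ 0.4832

With H the event that an intruder is present, the joint likelihood of the observed sequence is P(data|H) = 0.751·0.249 = 0.18700 and P(data|¬H) = 0.047·0.953 = 0.044791.
Bayes: P(H|data) = 0.183·0.18700 / (0.183·0.18700 + 0.817·0.044791) = 0.034221/0.070815 = 0.4832.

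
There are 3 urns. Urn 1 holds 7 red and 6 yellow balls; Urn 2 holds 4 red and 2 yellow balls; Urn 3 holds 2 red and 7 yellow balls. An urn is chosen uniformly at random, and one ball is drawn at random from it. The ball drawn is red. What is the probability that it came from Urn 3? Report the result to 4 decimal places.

Tabulate prior·likelihood by source: [1] prior 0.333333, lik 0.5385, product 0.1795; [2] prior 0.333333, lik 0.6667, product 0.2222; [3] prior 0.333333, lik 0.2222, product 0.07407.
Normalizing constant = 0.47578; the posterior for Urn 3 is its product over the sum, 0.07407/0.47578 = 0.1557.

Posterior probability ≈ 0.1557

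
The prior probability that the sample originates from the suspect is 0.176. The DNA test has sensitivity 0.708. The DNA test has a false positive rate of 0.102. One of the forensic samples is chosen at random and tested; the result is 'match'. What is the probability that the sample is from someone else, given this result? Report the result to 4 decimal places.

Let H be the event that the sample originates from the suspect. P(H) = 0.176, so P(¬H) = 0.824. With E the 'match' result, P(E|H) = 0.708 and P(E|¬H) = 0.102.
P(E) = 0.708·0.176 + 0.102·0.824 = 0.12461 + 0.084048 = 0.20866.
By Bayes' theorem, P(H|E) = 0.12461 / 0.20866 = 0.5972. Hence P(¬H|E) = 1 − 0.5972 = 0.4028.

P(¬H | E) ≈ 0.4028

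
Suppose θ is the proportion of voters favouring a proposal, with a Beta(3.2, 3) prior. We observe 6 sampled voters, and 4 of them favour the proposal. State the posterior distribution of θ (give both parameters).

Posterior: Beta(7.2, 5)

The binomial likelihood is conjugate to the Beta prior: with 4 successes and 2 failures, the posterior is Beta(3.2+4, 3+2) = Beta(7.2, 5).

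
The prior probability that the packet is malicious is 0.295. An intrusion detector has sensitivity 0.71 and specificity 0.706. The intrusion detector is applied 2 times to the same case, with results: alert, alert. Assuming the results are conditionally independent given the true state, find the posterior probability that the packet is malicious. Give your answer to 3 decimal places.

With H the event that the packet is malicious, the joint likelihood of the observed sequence is P(data|H) = 0.71·0.71 = 0.50410 and P(data|¬H) = 0.294·0.294 = 0.086436.
Bayes: P(H|data) = 0.295·0.50410 / (0.295·0.50410 + 0.705·0.086436) = 0.14871/0.20965 = 0.7093.

Posterior P(H) ≈ 0.709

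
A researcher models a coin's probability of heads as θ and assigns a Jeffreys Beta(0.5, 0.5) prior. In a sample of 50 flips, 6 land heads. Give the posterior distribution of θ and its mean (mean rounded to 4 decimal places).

Posterior: Beta(6.5, 44.5); mean ≈ 0.1275

Observing 6 successes and 44 failures updates Beta(0.5, 0.5) by adding the success and failure counts to the two shape parameters: α = 0.5+6 = 6.5, β = 0.5+44 = 44.5.
E[θ | data] = 6.5/(6.5+44.5) = 0.1275.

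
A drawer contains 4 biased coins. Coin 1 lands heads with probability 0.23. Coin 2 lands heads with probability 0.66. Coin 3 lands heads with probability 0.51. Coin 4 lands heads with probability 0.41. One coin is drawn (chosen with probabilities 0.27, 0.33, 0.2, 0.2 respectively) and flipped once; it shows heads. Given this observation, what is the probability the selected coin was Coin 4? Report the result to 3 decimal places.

P(heads|C1) = 0.23; P(heads|C2) = 0.66; P(heads|C3) = 0.51; P(heads|C4) = 0.41.
Prior × likelihood for each source: 0.27·0.23=0.06210, 0.33·0.66=0.2178, 0.2·0.51=0.1020, 0.2·0.41=0.08200. Summing gives P(heads) = 0.46390.
P(Coin 4 | heads) = 0.08200 / 0.46390 = 0.177.

Posterior probability ≈ 0.177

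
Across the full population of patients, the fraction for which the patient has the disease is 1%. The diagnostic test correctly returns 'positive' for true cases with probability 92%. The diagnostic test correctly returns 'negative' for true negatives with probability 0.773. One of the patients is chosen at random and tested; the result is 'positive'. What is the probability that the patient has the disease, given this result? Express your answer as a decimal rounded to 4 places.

P(H | E) ≈ 0.0393

Let H be the event that the patient has the disease. P(H) = 0.01, so P(¬H) = 0.99. With E the 'positive' result, P(E|H) = 0.92 and P(E|¬H) = 0.227.
P(E) = 0.92·0.01 + 0.227·0.99 = 0.0092000 + 0.22473 = 0.23393.
By Bayes' theorem, P(H|E) = 0.0092000 / 0.23393 = 0.0393.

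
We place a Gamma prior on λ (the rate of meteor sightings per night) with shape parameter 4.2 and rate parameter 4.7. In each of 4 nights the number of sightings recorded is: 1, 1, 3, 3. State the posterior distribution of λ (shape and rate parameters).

The Poisson likelihood adds the total count to the shape and the number of exposure periods to the rate. Here ∑xᵢ = 8 and n = 4, so shape 4.2→12.2 and rate 4.7→8.7.

Posterior: Gamma(shape=12.2, rate=8.7)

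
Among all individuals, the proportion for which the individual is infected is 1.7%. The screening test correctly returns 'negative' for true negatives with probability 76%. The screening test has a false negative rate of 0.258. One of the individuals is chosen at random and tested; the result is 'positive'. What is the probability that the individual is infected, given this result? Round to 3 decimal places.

Let H be the event that the individual is infected. P(H) = 0.017, so P(¬H) = 0.983. With E the 'positive' result, P(E|H) = 0.742 and P(E|¬H) = 0.24.
P(E) = 0.742·0.017 + 0.24·0.983 = 0.012614 + 0.23592 = 0.24853.
By Bayes' theorem, P(H|E) = 0.012614 / 0.24853 = 0.051.

P(H | E) ≈ 0.051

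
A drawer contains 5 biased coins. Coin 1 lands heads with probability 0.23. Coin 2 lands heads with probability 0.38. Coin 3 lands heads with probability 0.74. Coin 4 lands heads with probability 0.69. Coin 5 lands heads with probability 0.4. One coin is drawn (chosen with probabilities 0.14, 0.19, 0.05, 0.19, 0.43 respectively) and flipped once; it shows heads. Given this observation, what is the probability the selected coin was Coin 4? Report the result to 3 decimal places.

Tabulate prior·likelihood by source: [1] prior 0.14, lik 0.23, product 0.03220; [2] prior 0.19, lik 0.38, product 0.07220; [3] prior 0.05, lik 0.74, product 0.03700; [4] prior 0.19, lik 0.69, product 0.1311; [5] prior 0.43, lik 0.4, product 0.1720.
Normalizing constant = 0.44450; the posterior for Coin 4 is its product over the sum, 0.1311/0.44450 = 0.295.

Posterior probability ≈ 0.295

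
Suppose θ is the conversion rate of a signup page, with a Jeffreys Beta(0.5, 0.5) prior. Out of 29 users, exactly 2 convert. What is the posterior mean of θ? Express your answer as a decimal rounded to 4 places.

Observing 2 successes and 27 failures updates Beta(0.5, 0.5) by adding the success and failure counts to the two shape parameters: α = 0.5+2 = 2.5, β = 0.5+27 = 27.5.
E[θ | data] = 2.5/(2.5+27.5) = 0.0833.

Posterior mean ≈ 0.0833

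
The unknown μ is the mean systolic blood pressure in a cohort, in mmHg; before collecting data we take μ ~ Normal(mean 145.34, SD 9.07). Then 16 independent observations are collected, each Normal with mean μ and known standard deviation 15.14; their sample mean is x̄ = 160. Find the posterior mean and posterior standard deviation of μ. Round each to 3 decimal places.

Posterior mean ≈ 157.826; posterior SD ≈ 3.493

With known σ, the Normal prior is conjugate. Weight on the data is w = (n/σ²)/(n/σ² + 1/τ₀²) = 0.0698021/(0.0698021+0.0121559) = 0.85168.
Posterior mean = w·x̄ + (1−w)·μ₀ = 0.85168·160 + 0.14832·145.34 = 157.826. Posterior variance = 1/(0.0698021+0.0121559) = 12.2014, so SD = 3.493.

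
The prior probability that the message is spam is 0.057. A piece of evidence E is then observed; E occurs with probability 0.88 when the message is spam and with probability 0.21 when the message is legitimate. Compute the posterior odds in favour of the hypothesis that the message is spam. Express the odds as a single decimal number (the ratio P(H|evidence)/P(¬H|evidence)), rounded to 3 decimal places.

Posterior odds ≈ 0.253

Prior odds = 0.057/(1−0.057) = 0.060445. In log-odds, ln(0.060445) = -2.8060.
Add log likelihood ratio: ln(4.1905) = 1.4328.
Posterior log-odds = -1.3732, so posterior odds = exp(-1.3732) = 0.25329.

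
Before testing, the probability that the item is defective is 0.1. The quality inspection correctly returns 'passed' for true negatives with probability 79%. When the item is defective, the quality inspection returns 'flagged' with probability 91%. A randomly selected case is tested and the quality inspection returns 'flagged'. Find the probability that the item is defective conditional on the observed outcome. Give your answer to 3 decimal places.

Let H be the event that the item is defective. P(H) = 0.1, so P(¬H) = 0.9. With E the 'flagged' result, P(E|H) = 0.91 and P(E|¬H) = 0.21.
P(E) = 0.91·0.1 + 0.21·0.9 = 0.091000 + 0.18900 = 0.28000.
By Bayes' theorem, P(H|E) = 0.091000 / 0.28000 = 0.325.

P(H | E) ≈ 0.325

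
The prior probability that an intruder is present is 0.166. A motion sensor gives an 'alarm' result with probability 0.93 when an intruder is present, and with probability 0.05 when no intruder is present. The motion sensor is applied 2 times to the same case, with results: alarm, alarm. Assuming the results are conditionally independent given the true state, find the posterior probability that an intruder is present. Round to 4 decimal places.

Posterior P(H) ≈ 0.9857

With H the event that an intruder is present, the joint likelihood of the observed sequence is P(data|H) = 0.93·0.93 = 0.86490 and P(data|¬H) = 0.05·0.05 = 0.0025000.
Bayes: P(H|data) = 0.166·0.86490 / (0.166·0.86490 + 0.834·0.0025000) = 0.14357/0.14566 = 0.9857.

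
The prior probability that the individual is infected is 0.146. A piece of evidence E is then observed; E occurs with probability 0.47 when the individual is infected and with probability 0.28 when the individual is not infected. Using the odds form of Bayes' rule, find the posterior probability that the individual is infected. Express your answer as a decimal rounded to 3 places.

Prior odds = 0.146/(1−0.146) = 0.17096. In log-odds, ln(0.17096) = -1.7663.
Add log likelihood ratio: ln(1.6786) = 0.51794.
Posterior log-odds = -1.2484, so posterior odds = exp(-1.2484) = 0.28697. Converting, P(H|E) = 0.28697/1.2870 = 0.223.

Posterior probability ≈ 0.223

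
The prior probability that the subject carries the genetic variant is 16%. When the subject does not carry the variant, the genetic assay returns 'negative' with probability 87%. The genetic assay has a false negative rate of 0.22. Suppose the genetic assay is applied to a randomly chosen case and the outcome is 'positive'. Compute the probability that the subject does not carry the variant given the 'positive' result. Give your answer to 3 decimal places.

Let H be the event that the subject carries the genetic variant. P(H) = 0.16, so P(¬H) = 0.84. With E the 'positive' result, P(E|H) = 0.78 and P(E|¬H) = 0.13.
P(E) = 0.78·0.16 + 0.13·0.84 = 0.12480 + 0.10920 = 0.23400.
By Bayes' theorem, P(H|E) = 0.12480 / 0.23400 = 0.533. Hence P(¬H|E) = 1 − 0.533 = 0.467.

P(¬H | E) ≈ 0.467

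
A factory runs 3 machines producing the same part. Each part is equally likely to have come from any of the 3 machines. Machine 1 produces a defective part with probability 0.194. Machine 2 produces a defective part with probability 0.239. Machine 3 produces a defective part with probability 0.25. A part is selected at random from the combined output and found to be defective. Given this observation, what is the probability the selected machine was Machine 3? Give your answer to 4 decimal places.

Posterior probability ≈ 0.3660

P(defective|M1) = 0.194; P(defective|M2) = 0.239; P(defective|M3) = 0.25.
Prior × likelihood for each source: 0.333333·0.194=0.06467, 0.333333·0.239=0.07967, 0.333333·0.25=0.08333. Summing gives P(defective) = 0.22767.
P(Machine 3 | defective) = 0.08333 / 0.22767 = 0.3660.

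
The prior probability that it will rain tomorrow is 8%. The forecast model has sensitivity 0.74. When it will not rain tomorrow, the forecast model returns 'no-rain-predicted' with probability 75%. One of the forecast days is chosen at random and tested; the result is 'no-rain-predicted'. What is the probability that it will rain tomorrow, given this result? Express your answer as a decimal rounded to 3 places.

P(H | E) ≈ 0.029

Let H be the event that it will rain tomorrow. P(H) = 0.08, so P(¬H) = 0.92. With E the 'no-rain-predicted' result, P(E|H) = 0.26 and P(E|¬H) = 0.75.
P(E) = 0.26·0.08 + 0.75·0.92 = 0.020800 + 0.69000 = 0.71080.
By Bayes' theorem, P(H|E) = 0.020800 / 0.71080 = 0.029.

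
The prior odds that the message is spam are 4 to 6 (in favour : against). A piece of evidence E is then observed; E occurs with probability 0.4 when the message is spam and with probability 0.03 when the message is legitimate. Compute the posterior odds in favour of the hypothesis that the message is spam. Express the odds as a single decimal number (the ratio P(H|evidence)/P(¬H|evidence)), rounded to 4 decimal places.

Posterior odds ≈ 8.8889

Prior odds = 4/6 = 0.66667.
Likelihood ratio for E = 0.4/0.03 = 13.333.
Posterior odds = prior odds × LR = 8.8889.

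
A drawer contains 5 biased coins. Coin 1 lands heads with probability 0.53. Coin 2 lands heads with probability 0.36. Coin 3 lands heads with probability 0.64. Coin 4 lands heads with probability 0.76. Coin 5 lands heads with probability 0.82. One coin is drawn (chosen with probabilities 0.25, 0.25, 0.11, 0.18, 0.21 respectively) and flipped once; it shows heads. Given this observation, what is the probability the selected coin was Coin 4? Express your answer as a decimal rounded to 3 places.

Tabulate prior·likelihood by source: [1] prior 0.25, lik 0.53, product 0.1325; [2] prior 0.25, lik 0.36, product 0.09000; [3] prior 0.11, lik 0.64, product 0.07040; [4] prior 0.18, lik 0.76, product 0.1368; [5] prior 0.21, lik 0.82, product 0.1722.
Normalizing constant = 0.60190; the posterior for Coin 4 is its product over the sum, 0.1368/0.60190 = 0.227.

Posterior probability ≈ 0.227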